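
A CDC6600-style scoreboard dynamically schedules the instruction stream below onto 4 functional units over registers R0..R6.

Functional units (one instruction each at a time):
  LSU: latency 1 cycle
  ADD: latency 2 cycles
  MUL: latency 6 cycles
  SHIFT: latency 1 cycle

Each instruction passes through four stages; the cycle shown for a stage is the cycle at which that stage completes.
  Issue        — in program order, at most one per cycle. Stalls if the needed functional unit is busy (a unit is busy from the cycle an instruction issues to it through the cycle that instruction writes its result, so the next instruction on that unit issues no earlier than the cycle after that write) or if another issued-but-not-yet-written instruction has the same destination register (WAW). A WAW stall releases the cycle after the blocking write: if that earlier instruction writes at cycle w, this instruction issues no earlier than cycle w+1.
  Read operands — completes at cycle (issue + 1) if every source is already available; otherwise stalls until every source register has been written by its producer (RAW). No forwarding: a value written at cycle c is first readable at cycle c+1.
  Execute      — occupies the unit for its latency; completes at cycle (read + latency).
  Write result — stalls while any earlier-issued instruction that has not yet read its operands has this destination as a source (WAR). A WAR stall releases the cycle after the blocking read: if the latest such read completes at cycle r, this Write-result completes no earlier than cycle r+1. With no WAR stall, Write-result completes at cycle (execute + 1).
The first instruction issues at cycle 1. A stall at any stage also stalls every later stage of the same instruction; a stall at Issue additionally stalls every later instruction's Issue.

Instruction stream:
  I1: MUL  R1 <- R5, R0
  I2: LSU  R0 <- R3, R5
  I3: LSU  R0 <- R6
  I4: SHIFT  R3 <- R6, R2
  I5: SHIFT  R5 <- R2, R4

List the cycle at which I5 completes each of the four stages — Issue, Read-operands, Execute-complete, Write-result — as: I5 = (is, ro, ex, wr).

I5 = (11, 12, 13, 14)

[I1] 1/2/8/9
[I2] 2/3/4/5
[I3] 6/7/8/9  (struct: LSU busy until I2 writes@5)
[I4] 7/8/9/10
[I5] 11/12/13/14  (struct: SHIFT busy until I4 writes@10)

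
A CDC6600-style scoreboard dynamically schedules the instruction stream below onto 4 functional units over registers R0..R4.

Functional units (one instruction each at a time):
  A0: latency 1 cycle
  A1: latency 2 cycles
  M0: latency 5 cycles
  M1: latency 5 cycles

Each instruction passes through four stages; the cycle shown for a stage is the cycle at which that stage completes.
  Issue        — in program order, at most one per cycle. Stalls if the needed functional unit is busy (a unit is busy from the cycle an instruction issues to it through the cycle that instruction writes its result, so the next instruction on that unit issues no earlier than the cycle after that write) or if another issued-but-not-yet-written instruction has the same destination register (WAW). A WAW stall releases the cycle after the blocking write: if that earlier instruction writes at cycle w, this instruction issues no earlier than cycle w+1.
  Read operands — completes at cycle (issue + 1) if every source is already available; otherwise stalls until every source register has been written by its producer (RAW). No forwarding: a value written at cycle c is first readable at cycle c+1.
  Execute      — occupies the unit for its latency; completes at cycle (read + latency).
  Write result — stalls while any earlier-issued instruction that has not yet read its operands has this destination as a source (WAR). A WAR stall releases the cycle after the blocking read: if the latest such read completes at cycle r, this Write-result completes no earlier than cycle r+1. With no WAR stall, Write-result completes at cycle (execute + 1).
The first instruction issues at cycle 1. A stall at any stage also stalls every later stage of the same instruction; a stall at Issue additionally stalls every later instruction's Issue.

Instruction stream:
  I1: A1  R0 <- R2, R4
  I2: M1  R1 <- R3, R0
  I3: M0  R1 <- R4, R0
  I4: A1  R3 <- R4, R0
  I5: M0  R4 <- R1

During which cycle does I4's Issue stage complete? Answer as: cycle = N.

cycle = 14

I1 -> (1, 2, 4, 5)
I2 -> (2, 6, 11, 12)  // RAW R0: wait I1 write@5
I3 -> (13, 14, 19, 20)  // WAW R1: wait I2 write@12
I4 -> (14, 15, 17, 18)
I5 -> (21, 22, 27, 28)  // struct: M0 busy until I3 writes@20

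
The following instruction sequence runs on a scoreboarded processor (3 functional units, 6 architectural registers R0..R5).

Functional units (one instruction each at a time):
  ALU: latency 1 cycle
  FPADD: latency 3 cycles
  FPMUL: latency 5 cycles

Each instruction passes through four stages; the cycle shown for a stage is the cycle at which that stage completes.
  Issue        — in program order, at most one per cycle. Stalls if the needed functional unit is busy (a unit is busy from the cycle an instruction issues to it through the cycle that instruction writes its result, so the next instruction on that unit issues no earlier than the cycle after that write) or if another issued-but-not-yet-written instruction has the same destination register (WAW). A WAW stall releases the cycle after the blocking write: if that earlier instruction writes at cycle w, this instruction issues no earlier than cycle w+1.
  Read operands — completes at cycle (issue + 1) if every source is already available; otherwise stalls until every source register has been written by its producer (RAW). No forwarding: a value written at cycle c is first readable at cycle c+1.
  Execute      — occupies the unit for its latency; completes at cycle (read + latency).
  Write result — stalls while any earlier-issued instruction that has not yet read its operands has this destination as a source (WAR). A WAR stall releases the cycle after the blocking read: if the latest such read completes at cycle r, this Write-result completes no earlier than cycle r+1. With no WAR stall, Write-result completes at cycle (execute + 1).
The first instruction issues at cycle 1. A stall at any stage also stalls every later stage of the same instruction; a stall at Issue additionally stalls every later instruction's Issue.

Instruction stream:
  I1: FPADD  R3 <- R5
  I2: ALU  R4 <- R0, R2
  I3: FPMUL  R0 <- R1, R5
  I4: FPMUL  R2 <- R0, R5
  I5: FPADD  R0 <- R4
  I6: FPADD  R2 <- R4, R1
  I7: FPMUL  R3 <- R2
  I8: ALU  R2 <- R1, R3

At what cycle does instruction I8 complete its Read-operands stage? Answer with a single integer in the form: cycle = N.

cycle = 32

[I1] 1/2/5/6
[I2] 2/3/4/5
[I3] 3/4/9/10
[I4] 11/12/17/18  (struct: FPMUL busy until I3 writes@10)
[I5] 12/13/16/17
[I6] 19/20/23/24  (WAW R2: wait I4 write@18)
[I7] 20/25/30/31  (RAW R2: wait I6 write@24)
[I8] 25/32/33/34  (WAW R2: wait I6 write@24; RAW R3: wait I7 write@31)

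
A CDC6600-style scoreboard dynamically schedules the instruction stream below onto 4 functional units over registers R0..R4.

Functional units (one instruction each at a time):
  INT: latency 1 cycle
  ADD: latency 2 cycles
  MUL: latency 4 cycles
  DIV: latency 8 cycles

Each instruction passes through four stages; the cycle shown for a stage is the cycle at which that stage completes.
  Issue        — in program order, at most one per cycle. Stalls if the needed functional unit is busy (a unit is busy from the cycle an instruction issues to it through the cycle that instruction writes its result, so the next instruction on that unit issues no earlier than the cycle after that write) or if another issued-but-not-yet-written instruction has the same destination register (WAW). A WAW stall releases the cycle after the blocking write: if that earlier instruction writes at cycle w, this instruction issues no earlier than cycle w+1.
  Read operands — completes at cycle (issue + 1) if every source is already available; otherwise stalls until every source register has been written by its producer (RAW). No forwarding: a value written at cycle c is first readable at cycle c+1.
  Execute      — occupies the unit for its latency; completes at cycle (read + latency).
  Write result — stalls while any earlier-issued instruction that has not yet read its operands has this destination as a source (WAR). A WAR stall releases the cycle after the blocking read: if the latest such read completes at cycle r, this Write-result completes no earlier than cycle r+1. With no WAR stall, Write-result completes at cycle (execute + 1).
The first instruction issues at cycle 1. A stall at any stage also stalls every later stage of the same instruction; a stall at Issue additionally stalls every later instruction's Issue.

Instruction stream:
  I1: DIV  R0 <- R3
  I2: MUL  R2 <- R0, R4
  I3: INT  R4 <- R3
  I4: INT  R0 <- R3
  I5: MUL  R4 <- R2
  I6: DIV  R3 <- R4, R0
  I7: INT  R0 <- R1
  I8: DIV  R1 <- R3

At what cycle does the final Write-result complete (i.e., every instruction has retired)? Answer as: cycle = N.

I1  is:1  ro:2  ex:10  wr:11
I2  is:2  ro:12  ex:16  wr:17  — RAW R0: wait I1 write@11
I3  is:3  ro:4  ex:5  wr:13  — WAR R4: wait I2 read@12
I4  is:14  ro:15  ex:16  wr:17  — struct: INT busy until I3 writes@13
I5  is:18  ro:19  ex:23  wr:24  — struct: MUL busy until I2 writes@17
I6  is:19  ro:25  ex:33  wr:34  — RAW R4: wait I5 write@24
I7  is:20  ro:21  ex:22  wr:26  — WAR R0: wait I6 read@25
I8  is:35  ro:36  ex:44  wr:45  — struct: DIV busy until I6 writes@34

cycle = 45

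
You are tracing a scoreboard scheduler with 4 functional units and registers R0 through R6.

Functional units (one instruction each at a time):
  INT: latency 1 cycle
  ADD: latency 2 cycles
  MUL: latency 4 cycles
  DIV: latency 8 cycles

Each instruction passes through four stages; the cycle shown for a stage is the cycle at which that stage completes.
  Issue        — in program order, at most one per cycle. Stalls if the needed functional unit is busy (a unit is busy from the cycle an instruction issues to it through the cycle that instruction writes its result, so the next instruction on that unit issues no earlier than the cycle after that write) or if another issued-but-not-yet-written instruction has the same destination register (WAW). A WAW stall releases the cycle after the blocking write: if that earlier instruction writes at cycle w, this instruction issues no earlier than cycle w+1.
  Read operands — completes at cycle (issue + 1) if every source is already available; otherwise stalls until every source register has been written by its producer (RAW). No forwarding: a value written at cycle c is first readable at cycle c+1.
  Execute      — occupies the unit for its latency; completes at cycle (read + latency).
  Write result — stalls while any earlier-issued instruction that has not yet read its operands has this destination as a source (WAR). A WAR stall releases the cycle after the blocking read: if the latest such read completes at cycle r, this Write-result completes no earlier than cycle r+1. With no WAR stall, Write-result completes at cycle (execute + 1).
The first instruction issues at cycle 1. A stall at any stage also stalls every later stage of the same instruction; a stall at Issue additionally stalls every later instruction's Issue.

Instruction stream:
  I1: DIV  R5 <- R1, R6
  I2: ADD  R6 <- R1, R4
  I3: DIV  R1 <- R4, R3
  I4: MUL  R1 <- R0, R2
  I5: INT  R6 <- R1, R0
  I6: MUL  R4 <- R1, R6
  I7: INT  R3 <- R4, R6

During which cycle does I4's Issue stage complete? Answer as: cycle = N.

I1 -> (1, 2, 10, 11)
I2 -> (2, 3, 5, 6)
I3 -> (12, 13, 21, 22)  // struct: DIV busy until I1 writes@11
I4 -> (23, 24, 28, 29)  // WAW R1: wait I3 write@22
I5 -> (24, 30, 31, 32)  // RAW R1: wait I4 write@29
I6 -> (30, 33, 37, 38)  // struct: MUL busy until I4 writes@29, RAW R6: wait I5 write@32
I7 -> (33, 39, 40, 41)  // struct: INT busy until I5 writes@32, RAW R4: wait I6 write@38

cycle = 23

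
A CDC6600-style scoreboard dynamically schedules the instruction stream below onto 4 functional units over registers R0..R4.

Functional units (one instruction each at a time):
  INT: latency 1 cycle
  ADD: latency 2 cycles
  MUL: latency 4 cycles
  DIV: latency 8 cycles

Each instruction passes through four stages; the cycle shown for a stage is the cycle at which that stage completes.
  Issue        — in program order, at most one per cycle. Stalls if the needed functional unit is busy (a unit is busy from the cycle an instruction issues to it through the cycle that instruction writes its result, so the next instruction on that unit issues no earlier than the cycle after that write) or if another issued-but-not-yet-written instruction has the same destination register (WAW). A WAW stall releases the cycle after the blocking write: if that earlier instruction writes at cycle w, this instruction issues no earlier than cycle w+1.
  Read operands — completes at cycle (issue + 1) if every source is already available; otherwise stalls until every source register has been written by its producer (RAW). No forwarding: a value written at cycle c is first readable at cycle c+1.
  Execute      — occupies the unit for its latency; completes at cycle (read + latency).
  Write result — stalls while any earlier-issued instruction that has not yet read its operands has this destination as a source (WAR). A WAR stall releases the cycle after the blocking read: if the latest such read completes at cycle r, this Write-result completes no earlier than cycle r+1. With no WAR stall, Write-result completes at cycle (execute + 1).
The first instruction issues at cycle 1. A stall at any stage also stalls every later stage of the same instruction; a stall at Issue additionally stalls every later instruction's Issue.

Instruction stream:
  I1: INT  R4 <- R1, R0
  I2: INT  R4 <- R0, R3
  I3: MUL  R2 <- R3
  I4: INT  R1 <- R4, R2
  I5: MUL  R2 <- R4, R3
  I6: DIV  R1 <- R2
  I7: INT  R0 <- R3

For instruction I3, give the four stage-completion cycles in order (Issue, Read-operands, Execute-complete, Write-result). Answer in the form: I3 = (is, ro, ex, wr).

t=1  I1 dispatched to INT
t=2  I1 operands ready
t=3  I1 complete
t=4  R4←I1
t=5  I2 dispatched to INT
t=6  I2 operands ready; I3 dispatched to MUL
t=7  I2 complete; I3 operands ready
t=8  R4←I2
t=9  I4 dispatched to INT
t=11  I3 complete
t=12  R2←I3
t=13  I4 operands ready; I5 dispatched to MUL
t=14  I4 complete; I5 operands ready
t=15  R1←I4
t=16  I6 dispatched to DIV
t=17  I7 dispatched to INT
t=18  I5 complete; I7 operands ready
t=19  R2←I5; I7 complete
t=20  I6 operands ready; R0←I7
t=28  I6 complete
t=29  R1←I6

I3 = (6, 7, 11, 12)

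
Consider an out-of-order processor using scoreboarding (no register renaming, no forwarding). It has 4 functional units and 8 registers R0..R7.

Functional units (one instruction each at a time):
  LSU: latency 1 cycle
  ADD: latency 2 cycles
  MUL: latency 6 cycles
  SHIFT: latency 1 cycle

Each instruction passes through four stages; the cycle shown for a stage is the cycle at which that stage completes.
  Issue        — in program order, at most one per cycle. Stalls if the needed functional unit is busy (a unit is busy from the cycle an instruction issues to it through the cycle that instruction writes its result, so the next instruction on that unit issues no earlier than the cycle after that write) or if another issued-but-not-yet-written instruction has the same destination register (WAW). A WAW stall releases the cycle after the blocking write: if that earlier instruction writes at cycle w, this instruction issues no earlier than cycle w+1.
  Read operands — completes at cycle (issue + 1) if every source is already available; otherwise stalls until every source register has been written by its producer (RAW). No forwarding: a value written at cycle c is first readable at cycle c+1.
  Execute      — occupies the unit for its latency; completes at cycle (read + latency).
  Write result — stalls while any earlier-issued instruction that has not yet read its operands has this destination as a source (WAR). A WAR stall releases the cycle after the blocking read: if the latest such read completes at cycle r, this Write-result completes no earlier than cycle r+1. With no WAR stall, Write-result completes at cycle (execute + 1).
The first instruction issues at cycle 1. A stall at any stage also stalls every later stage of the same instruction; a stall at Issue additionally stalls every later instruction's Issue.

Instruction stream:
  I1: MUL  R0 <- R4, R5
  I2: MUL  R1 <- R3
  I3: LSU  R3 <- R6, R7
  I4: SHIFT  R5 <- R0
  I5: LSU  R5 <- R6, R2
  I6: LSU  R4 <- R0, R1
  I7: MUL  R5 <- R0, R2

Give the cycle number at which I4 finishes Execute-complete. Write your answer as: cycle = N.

I1  is:1  ro:2  ex:8  wr:9
I2  is:10  ro:11  ex:17  wr:18  — struct: MUL busy until I1 writes@9
I3  is:11  ro:12  ex:13  wr:14
I4  is:12  ro:13  ex:14  wr:15
I5  is:16  ro:17  ex:18  wr:19  — WAW R5: wait I4 write@15
I6  is:20  ro:21  ex:22  wr:23  — struct: LSU busy until I5 writes@19
I7  is:21  ro:22  ex:28  wr:29

cycle = 14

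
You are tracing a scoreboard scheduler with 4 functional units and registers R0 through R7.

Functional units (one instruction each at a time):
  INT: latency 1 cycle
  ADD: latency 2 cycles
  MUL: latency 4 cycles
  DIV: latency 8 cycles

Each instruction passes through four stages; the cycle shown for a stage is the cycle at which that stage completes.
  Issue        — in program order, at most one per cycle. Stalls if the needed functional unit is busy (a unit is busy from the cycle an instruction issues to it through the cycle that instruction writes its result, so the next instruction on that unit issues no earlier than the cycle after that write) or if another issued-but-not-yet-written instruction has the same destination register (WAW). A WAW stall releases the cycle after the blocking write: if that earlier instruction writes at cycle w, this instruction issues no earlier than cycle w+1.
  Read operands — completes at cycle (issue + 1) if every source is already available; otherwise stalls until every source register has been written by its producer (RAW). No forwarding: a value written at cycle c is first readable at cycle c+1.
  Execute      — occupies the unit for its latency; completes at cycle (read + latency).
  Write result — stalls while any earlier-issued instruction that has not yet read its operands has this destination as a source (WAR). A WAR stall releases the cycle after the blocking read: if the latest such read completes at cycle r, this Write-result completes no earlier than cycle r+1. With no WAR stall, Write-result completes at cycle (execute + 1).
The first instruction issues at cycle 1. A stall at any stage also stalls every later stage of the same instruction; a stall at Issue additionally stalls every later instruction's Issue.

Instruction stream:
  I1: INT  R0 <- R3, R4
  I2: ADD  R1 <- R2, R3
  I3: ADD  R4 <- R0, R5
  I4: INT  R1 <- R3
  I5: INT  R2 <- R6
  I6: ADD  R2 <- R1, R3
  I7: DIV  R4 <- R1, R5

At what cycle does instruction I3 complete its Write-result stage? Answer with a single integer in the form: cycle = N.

cycle = 11

c1: I1→INT
c2: I1 RO | I2→ADD
c3: I1 EX | I2 RO
c4: I1 WR R0
c5: I2 EX
c6: I2 WR R1
c7: I3→ADD
c8: I3 RO | I4→INT
c9: I4 RO
c10: I3 EX | I4 EX
c11: I3 WR R4 | I4 WR R1
c12: I5→INT
c13: I5 RO
c14: I5 EX
c15: I5 WR R2
c16: I6→ADD
c17: I6 RO | I7→DIV
c18: I7 RO
c19: I6 EX
c20: I6 WR R2
c26: I7 EX
c27: I7 WR R4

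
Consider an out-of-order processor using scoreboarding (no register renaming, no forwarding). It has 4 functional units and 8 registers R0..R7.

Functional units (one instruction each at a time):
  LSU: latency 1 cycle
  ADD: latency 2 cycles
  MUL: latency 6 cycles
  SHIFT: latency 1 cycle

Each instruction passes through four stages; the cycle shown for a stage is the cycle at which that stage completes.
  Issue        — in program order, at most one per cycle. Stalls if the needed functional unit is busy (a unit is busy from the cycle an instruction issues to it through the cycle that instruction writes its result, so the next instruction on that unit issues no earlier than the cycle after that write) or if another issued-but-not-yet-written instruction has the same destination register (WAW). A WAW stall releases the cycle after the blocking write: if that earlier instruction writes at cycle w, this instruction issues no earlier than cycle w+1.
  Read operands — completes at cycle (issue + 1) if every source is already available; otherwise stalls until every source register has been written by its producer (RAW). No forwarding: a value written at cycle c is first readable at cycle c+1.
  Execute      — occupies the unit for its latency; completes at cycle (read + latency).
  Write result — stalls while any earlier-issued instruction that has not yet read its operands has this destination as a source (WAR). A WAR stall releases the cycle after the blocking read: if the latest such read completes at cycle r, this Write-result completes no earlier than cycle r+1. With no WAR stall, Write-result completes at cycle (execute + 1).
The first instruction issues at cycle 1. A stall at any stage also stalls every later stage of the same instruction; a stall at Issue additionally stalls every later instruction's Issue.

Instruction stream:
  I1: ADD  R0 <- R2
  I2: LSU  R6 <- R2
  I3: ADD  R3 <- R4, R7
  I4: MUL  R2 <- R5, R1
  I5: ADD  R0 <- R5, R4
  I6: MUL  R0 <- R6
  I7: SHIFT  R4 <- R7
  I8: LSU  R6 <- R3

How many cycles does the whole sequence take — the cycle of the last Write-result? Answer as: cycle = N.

I1: IS=1 RO=2 EX=4 WR=5
I2: IS=2 RO=3 EX=4 WR=5
I3: IS=6 RO=7 EX=9 WR=10  [struct: ADD busy until I1 writes@5]
I4: IS=7 RO=8 EX=14 WR=15
I5: IS=11 RO=12 EX=14 WR=15  [struct: ADD busy until I3 writes@10]
I6: IS=16 RO=17 EX=23 WR=24  [WAW R0: wait I5 write@15]
I7: IS=17 RO=18 EX=19 WR=20
I8: IS=18 RO=19 EX=20 WR=21

cycle = 24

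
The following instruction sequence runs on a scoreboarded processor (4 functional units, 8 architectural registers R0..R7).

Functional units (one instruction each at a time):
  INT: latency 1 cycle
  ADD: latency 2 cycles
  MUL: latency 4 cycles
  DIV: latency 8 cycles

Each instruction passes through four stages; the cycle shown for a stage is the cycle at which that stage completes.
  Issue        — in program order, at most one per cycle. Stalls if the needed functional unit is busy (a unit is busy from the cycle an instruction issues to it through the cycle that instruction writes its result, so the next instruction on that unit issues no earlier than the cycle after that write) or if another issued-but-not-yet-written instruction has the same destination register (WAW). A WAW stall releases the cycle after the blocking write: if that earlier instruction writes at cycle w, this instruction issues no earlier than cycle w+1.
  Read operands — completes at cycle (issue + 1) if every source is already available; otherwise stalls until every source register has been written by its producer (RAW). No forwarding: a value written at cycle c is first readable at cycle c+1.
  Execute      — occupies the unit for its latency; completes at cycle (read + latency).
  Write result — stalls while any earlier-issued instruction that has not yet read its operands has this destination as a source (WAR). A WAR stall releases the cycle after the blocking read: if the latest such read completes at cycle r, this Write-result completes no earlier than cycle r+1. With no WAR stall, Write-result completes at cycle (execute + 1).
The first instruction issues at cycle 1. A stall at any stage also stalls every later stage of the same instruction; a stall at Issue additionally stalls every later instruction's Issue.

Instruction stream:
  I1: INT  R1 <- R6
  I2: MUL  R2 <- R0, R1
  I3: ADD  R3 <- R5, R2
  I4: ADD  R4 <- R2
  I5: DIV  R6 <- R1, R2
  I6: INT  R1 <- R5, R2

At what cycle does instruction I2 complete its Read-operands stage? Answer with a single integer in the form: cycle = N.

I1 -> (1, 2, 3, 4)
I2 -> (2, 5, 9, 10)  // RAW R1: wait I1 write@4
I3 -> (3, 11, 13, 14)  // RAW R2: wait I2 write@10
I4 -> (15, 16, 18, 19)  // struct: ADD busy until I3 writes@14
I5 -> (16, 17, 25, 26)
I6 -> (17, 18, 19, 20)

cycle = 5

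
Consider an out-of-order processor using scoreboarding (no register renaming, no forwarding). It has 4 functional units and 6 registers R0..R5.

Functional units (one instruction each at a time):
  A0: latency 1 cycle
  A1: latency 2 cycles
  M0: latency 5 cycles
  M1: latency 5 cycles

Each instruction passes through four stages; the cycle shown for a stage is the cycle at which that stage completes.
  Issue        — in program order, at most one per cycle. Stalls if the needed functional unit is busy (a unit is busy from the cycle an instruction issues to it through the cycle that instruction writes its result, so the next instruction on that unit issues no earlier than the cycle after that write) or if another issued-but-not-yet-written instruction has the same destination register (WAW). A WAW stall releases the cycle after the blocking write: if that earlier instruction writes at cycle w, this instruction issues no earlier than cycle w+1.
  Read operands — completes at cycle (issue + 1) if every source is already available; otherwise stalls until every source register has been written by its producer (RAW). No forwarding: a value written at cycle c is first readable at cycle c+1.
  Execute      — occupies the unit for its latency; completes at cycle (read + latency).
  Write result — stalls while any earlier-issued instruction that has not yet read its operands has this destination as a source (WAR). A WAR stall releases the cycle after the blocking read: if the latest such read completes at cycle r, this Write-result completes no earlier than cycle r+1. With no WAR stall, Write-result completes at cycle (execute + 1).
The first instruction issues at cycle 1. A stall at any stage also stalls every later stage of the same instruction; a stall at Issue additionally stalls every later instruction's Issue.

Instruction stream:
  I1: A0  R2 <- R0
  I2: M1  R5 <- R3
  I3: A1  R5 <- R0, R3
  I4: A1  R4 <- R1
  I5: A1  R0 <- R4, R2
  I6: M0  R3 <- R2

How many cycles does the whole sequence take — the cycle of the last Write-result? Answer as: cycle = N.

t=1  I1 dispatched to A0
t=2  I1 operands ready · I2 dispatched to M1
t=3  I1 complete · I2 operands ready
t=4  R2←I1
t=8  I2 complete
t=9  R5←I2
t=10  I3 dispatched to A1
t=11  I3 operands ready
t=13  I3 complete
t=14  R5←I3
t=15  I4 dispatched to A1
t=16  I4 operands ready
t=18  I4 complete
t=19  R4←I4
t=20  I5 dispatched to A1
t=21  I5 operands ready · I6 dispatched to M0
t=22  I6 operands ready
t=23  I5 complete
t=24  R0←I5
t=27  I6 complete
t=28  R3←I6

cycle = 28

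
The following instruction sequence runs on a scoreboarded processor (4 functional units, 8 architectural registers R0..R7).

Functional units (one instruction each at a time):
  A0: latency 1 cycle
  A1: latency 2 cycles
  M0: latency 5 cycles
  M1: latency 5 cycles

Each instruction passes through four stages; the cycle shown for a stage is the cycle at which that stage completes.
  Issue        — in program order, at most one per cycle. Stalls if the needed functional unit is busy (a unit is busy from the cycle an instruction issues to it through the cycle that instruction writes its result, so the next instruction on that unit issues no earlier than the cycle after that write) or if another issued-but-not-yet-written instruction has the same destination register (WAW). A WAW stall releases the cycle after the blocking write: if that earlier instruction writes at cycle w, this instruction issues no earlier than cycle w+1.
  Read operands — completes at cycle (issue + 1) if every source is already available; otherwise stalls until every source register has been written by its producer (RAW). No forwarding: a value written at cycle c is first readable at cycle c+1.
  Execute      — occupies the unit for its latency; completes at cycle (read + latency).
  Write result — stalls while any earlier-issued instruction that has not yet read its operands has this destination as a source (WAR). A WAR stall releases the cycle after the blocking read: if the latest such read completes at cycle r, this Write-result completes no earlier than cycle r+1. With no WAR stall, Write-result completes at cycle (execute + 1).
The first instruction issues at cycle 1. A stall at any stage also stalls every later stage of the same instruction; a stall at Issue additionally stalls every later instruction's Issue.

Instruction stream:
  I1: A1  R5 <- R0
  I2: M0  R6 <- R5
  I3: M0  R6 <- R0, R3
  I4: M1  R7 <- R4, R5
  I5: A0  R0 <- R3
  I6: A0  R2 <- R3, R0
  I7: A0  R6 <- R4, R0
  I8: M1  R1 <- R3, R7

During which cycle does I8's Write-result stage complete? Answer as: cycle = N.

I1 -> (1, 2, 4, 5)
I2 -> (2, 6, 11, 12)  // RAW R5: wait I1 write@5
I3 -> (13, 14, 19, 20)  // struct: M0 busy until I2 writes@12
I4 -> (14, 15, 20, 21)
I5 -> (15, 16, 17, 18)
I6 -> (19, 20, 21, 22)  // struct: A0 busy until I5 writes@18
I7 -> (23, 24, 25, 26)  // struct: A0 busy until I6 writes@22
I8 -> (24, 25, 30, 31)

cycle = 31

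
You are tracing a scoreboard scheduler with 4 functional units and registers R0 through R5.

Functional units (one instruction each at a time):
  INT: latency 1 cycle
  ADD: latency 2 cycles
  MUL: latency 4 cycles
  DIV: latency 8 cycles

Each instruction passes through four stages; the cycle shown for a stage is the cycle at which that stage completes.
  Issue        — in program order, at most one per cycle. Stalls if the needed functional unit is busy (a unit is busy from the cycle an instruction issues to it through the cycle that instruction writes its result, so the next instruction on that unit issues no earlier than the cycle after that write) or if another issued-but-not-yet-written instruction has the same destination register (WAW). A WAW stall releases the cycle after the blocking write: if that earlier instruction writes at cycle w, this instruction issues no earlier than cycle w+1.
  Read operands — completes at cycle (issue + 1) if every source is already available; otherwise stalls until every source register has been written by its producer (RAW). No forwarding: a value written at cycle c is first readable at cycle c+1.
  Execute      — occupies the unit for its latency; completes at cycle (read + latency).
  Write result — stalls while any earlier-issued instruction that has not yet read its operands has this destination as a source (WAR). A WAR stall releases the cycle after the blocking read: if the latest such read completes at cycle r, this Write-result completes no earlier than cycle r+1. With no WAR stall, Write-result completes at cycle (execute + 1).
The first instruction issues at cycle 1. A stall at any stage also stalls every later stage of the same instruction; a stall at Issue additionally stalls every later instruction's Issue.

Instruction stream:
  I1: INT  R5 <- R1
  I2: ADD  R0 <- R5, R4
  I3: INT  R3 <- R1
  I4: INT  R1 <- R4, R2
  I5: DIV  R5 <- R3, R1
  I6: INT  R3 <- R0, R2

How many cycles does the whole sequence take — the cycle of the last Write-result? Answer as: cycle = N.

cycle = 22

I1: IS=1 RO=2 EX=3 WR=4
I2: IS=2 RO=5 EX=7 WR=8  [RAW R5: wait I1 write@4]
I3: IS=5 RO=6 EX=7 WR=8  [struct: INT busy until I1 writes@4]
I4: IS=9 RO=10 EX=11 WR=12  [struct: INT busy until I3 writes@8]
I5: IS=10 RO=13 EX=21 WR=22  [RAW R1: wait I4 write@12]
I6: IS=13 RO=14 EX=15 WR=16  [struct: INT busy until I4 writes@12]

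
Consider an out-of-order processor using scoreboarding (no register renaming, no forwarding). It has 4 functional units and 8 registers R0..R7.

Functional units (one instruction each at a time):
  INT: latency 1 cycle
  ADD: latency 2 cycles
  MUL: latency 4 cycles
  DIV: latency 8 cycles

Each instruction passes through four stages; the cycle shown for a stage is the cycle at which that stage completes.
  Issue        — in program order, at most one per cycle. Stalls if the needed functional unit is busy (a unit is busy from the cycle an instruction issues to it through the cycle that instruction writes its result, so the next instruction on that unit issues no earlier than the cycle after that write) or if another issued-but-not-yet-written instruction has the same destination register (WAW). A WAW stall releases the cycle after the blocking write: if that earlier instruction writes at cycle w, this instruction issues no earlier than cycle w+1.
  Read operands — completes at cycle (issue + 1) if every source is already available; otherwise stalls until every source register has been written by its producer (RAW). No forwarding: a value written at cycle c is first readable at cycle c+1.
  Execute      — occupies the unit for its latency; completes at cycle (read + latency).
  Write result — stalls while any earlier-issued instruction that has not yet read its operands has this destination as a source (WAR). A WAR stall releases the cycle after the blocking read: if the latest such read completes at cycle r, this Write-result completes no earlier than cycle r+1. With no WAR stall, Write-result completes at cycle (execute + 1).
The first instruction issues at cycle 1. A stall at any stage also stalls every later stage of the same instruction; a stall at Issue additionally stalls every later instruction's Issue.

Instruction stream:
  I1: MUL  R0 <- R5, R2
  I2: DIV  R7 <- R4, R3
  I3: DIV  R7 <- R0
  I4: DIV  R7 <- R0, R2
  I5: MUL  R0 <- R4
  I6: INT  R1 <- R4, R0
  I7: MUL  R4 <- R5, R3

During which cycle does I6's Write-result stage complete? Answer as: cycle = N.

I1: IS=1 RO=2 EX=6 WR=7
I2: IS=2 RO=3 EX=11 WR=12
I3: IS=13 RO=14 EX=22 WR=23  [struct: DIV busy until I2 writes@12]
I4: IS=24 RO=25 EX=33 WR=34  [struct: DIV busy until I3 writes@23]
I5: IS=25 RO=26 EX=30 WR=31
I6: IS=26 RO=32 EX=33 WR=34  [RAW R0: wait I5 write@31]
I7: IS=32 RO=33 EX=37 WR=38  [struct: MUL busy until I5 writes@31]

cycle = 34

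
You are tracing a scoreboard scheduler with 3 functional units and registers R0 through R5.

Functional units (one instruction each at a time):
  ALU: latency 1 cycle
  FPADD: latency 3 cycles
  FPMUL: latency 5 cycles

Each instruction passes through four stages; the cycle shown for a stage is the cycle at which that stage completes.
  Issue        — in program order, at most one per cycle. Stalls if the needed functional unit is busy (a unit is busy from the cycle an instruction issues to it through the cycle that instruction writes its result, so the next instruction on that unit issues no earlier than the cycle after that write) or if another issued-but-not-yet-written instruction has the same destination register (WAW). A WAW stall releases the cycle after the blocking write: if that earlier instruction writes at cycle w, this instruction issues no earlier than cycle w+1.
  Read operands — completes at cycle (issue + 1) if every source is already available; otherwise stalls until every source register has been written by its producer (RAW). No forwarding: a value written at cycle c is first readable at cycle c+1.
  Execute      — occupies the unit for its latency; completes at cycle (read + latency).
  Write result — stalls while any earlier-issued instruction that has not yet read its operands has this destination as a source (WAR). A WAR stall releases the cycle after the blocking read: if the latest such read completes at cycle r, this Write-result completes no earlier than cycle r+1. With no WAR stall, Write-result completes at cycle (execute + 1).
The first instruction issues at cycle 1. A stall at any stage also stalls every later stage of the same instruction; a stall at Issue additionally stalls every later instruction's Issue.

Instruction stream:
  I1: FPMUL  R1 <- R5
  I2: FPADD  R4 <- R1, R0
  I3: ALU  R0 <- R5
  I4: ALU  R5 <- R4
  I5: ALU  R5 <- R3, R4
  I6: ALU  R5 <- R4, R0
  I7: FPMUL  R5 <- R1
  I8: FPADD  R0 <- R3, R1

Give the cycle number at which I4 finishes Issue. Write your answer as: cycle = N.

cycle = 11

t=1  I1 issues→FPMUL
t=2  I1 reads · I2 issues→FPADD
t=3  I3 issues→ALU
t=4  I3 reads
t=5  I3 exec-done
t=7  I1 exec-done
t=8  I1 writes R1
t=9  I2 reads
t=10  I3 writes R0
t=11  I4 issues→ALU
t=12  I2 exec-done
t=13  I2 writes R4
t=14  I4 reads
t=15  I4 exec-done
t=16  I4 writes R5
t=17  I5 issues→ALU
t=18  I5 reads
t=19  I5 exec-done
t=20  I5 writes R5
t=21  I6 issues→ALU
t=22  I6 reads
t=23  I6 exec-done
t=24  I6 writes R5
t=25  I7 issues→FPMUL
t=26  I7 reads · I8 issues→FPADD
t=27  I8 reads
t=30  I8 exec-done
t=31  I7 exec-done · I8 writes R0
t=32  I7 writes R5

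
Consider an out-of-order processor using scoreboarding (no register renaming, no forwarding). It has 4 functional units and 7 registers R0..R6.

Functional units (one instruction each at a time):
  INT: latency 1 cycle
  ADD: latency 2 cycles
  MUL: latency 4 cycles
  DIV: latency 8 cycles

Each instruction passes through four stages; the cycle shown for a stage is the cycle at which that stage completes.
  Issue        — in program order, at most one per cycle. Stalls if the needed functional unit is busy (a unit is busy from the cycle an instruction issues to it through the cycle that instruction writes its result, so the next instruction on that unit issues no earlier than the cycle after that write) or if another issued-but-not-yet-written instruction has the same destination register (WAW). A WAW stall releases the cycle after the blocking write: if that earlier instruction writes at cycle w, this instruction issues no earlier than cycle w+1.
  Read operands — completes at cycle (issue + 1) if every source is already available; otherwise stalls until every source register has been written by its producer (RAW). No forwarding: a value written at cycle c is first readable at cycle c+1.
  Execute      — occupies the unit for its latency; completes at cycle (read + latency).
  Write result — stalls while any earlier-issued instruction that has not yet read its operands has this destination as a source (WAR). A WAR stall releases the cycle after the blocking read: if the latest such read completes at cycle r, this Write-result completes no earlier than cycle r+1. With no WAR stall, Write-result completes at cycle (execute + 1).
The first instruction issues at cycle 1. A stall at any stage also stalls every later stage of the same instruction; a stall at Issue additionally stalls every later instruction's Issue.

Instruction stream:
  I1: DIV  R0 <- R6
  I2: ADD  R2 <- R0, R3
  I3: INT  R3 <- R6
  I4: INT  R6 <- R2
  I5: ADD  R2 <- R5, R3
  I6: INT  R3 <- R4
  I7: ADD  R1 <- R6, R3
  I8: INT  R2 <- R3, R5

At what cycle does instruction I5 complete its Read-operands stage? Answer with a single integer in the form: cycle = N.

t=1  I1 dispatched to DIV
t=2  I1 operands ready, I2 dispatched to ADD
t=3  I3 dispatched to INT
t=4  I3 operands ready
t=5  I3 complete
t=10  I1 complete
t=11  R0←I1
t=12  I2 operands ready
t=13  R3←I3
t=14  I2 complete, I4 dispatched to INT
t=15  R2←I2
t=16  I4 operands ready, I5 dispatched to ADD
t=17  I4 complete, I5 operands ready
t=18  R6←I4
t=19  I5 complete, I6 dispatched to INT
t=20  R2←I5, I6 operands ready
t=21  I6 complete, I7 dispatched to ADD
t=22  R3←I6
t=23  I7 operands ready, I8 dispatched to INT
t=24  I8 operands ready
t=25  I7 complete, I8 complete
t=26  R1←I7, R2←I8

cycle = 17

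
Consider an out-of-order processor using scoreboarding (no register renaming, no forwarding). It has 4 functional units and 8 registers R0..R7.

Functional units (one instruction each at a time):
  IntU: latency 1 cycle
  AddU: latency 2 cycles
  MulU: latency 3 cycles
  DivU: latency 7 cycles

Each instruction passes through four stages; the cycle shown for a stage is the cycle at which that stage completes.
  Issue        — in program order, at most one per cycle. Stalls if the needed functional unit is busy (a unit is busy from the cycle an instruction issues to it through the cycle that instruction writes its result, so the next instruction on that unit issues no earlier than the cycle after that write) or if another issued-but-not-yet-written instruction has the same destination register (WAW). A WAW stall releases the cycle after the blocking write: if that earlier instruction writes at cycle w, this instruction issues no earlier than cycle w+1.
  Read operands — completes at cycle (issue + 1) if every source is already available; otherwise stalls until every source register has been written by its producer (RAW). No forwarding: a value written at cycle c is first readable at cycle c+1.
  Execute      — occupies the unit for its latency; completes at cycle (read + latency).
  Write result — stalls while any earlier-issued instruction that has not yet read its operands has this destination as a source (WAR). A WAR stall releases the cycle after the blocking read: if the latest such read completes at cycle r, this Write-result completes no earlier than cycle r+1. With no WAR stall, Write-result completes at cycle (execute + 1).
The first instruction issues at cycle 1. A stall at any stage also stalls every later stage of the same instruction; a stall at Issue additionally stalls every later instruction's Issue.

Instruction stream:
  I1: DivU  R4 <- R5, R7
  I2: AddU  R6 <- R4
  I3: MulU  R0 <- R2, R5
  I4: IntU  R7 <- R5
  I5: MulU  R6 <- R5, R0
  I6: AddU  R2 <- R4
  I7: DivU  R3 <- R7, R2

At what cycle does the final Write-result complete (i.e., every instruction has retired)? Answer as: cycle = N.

cycle = 29

1) issue 1, read 2, done 9, write 10
2) issue 2, read 11, done 13, write 14  <RAW R4: wait I1 write@10>
3) issue 3, read 4, done 7, write 8
4) issue 4, read 5, done 6, write 7
5) issue 15, read 16, done 19, write 20  <WAW R6: wait I2 write@14>
6) issue 16, read 17, done 19, write 20
7) issue 17, read 21, done 28, write 29  <RAW R2: wait I6 write@20>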